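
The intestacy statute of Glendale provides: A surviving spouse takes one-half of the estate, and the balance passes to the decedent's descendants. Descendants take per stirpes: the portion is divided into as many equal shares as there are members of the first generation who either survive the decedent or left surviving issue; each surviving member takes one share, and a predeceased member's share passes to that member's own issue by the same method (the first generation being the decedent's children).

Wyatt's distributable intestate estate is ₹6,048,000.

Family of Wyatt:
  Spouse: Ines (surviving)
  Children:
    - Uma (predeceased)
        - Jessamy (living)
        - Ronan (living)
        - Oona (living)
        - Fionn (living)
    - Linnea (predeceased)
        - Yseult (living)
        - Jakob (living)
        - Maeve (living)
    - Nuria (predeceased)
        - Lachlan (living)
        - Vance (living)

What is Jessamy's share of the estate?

Ines takes one-half of ₹6,048,000 = ₹3,024,000. The remaining ₹3,024,000 passes to the descendants.
The descendants' portion (₹3,024,000) is divided into 3 shares of ₹1,008,000: Uma's ₹1,008,000 share passes to Uma's issue; Linnea's ₹1,008,000 share passes to Linnea's issue; Nuria's ₹1,008,000 share passes to Nuria's issue.
Uma's share (₹1,008,000) is divided into 4 shares of ₹252,000: Jessamy, Ronan, Oona, and Fionn each take ₹252,000.
Linnea's share (₹1,008,000) is divided into 3 shares of ₹336,000: Yseult, Jakob, and Maeve each take ₹336,000.
Nuria's share (₹1,008,000) is divided into 2 shares of ₹504,000: Lachlan and Vance each take ₹504,000.

Jessamy receives ₹252,000.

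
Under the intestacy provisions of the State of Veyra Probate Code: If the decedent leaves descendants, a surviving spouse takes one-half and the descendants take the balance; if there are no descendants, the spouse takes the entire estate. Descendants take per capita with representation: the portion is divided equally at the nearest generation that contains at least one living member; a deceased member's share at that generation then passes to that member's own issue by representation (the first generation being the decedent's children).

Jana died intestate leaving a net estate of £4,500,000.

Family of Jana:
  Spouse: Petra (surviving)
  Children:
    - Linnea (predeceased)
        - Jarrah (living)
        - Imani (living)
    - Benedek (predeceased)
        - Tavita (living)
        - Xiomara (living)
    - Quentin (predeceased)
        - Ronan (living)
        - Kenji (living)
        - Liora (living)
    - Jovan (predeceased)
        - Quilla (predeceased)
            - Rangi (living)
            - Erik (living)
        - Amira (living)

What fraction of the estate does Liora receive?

Liora receives 1/18 of the estate.

Petra takes one-half of £4,500,000 = £2,250,000. The remaining £2,250,000 passes to the descendants.
No child survives, so the initial division is made at the grandchildren's generation.
The descendants' portion (£2,250,000) is divided into 9 shares of £250,000: Jarrah, Imani, Tavita, Xiomara, Ronan, Kenji, Liora, and Amira each take £250,000; Quilla's £250,000 share passes to Quilla's issue.
Quilla's share (£250,000) is divided into 2 shares of £125,000: Rangi and Erik each take £125,000.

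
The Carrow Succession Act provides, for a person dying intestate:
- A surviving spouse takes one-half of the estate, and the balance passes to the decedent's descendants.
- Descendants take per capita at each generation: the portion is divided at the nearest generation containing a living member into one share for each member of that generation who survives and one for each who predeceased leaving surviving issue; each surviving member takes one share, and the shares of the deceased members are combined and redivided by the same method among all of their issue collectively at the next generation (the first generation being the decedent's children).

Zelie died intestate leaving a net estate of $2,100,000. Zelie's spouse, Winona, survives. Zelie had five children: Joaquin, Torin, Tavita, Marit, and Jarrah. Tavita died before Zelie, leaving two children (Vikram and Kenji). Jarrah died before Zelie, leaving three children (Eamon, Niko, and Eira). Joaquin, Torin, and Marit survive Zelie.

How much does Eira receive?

Winona takes one-half of $2,100,000 = $1,050,000. The remaining $1,050,000 passes to the descendants.
The descendants' portion ($1,050,000) is divided at the children's generation into 5 shares of $210,000. Joaquin, Torin, and Marit each take $210,000. The 2 shares of the deceased (Tavita and Jarrah) are combined into a pool of $420,000.
That pool ($420,000) is divided at the grandchildren's generation equally among Vikram, Kenji, Eamon, Niko, and Eira: $84,000 each.

Eira receives $84,000.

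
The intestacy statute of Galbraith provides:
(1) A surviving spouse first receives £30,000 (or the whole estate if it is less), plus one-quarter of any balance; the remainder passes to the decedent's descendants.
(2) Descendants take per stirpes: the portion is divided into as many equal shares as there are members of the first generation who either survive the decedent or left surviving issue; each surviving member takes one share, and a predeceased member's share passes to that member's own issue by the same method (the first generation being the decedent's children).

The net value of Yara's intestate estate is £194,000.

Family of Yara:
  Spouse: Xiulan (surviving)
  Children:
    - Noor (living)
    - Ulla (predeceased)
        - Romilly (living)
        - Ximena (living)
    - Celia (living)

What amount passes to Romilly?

Romilly receives £20,500.

Xiulan first takes £30,000, leaving a balance of £164,000. Xiulan then takes one-quarter of the balance (£41,000), for a total of £71,000. The remaining £123,000 passes to the descendants.
The descendants' portion (£123,000) is divided into 3 shares of £41,000: Noor and Celia each take £41,000; Ulla's £41,000 share passes to Ulla's issue.
Ulla's share (£41,000) is divided into 2 shares of £20,500: Romilly and Ximena each take £20,500.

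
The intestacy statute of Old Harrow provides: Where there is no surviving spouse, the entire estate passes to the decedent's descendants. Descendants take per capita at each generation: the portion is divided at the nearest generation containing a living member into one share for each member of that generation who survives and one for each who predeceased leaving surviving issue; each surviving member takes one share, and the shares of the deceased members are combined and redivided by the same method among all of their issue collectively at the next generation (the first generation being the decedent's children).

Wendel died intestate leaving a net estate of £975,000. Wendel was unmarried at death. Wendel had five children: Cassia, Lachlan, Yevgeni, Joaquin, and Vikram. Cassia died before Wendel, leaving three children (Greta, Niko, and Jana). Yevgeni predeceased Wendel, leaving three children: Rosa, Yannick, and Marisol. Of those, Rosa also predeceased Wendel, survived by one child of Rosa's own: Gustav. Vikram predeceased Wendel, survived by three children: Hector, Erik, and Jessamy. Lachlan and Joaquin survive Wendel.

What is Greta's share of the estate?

The entire £975,000 passes to the descendants.
That amount (£975,000) is divided at the children's generation into 5 shares of £195,000. Lachlan and Joaquin each take £195,000. The 3 shares of the deceased (Cassia, Yevgeni, and Vikram) are combined into a pool of £585,000.
That pool (£585,000) is divided at the grandchildren's generation into 9 shares of £65,000. Greta, Niko, Jana, Yannick, Marisol, Hector, Erik, and Jessamy each take £65,000. The remaining share for the deceased Rosa (£65,000) is carried to the next generation.
That pool (£65,000) passes entirely to Gustav, the sole taker at the great-grandchildren's generation.

Greta receives £65,000.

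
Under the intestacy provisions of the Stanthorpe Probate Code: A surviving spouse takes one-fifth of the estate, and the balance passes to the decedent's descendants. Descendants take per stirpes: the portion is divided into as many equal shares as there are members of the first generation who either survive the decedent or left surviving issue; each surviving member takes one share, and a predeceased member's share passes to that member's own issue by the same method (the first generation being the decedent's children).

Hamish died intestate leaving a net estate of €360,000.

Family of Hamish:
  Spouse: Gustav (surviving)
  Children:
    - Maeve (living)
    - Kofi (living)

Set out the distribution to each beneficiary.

Gustav: €72,000; Maeve: €144,000; Kofi: €144,000

Gustav takes one-fifth of €360,000 = €72,000. The remaining €288,000 passes to the descendants.
The descendants' portion (€288,000) is divided into 2 shares of €144,000: Maeve and Kofi each take €144,000.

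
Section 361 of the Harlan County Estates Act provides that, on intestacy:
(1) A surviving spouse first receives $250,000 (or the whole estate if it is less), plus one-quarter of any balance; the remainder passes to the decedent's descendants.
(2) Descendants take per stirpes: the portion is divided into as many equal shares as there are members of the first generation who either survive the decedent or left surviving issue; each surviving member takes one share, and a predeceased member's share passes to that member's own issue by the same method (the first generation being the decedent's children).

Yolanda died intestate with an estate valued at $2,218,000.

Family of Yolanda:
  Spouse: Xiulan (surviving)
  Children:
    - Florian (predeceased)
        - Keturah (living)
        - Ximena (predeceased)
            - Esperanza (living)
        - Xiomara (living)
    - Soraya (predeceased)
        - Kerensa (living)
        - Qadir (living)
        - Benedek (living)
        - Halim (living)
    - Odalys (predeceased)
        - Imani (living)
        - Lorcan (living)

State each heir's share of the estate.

Xiulan first takes $250,000, leaving a balance of $1,968,000. Xiulan then takes one-quarter of the balance ($492,000), for a total of $742,000. The remaining $1,476,000 passes to the descendants.
The descendants' portion ($1,476,000) is divided into 3 shares of $492,000: Florian's $492,000 share passes to Florian's issue; Soraya's $492,000 share passes to Soraya's issue; Odalys's $492,000 share passes to Odalys's issue.
Florian's share ($492,000) is divided into 3 shares of $164,000: Keturah and Xiomara each take $164,000; Ximena's $164,000 share passes to Ximena's issue.
Ximena's share ($164,000) passes entirely to Esperanza.
Soraya's share ($492,000) is divided into 4 shares of $123,000: Kerensa, Qadir, Benedek, and Halim each take $123,000.
Odalys's share ($492,000) is divided into 2 shares of $246,000: Imani and Lorcan each take $246,000.

Xiulan: $742,000; Keturah: $164,000; Esperanza: $164,000; Xiomara: $164,000; Kerensa: $123,000; Qadir: $123,000; Benedek: $123,000; Halim: $123,000; Imani: $246,000; Lorcan: $246,000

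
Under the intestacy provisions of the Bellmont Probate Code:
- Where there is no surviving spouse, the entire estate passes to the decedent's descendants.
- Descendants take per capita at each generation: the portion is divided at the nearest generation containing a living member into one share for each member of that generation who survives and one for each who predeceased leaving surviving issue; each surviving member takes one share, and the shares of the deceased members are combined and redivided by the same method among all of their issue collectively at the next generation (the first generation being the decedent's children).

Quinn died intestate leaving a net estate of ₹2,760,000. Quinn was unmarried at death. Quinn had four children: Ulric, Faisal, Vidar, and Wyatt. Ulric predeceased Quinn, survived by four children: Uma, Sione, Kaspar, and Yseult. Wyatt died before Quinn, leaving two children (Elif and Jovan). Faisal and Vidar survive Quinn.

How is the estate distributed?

The entire ₹2,760,000 passes to the descendants.
That amount (₹2,760,000) is divided at the children's generation into 4 shares of ₹690,000. Faisal and Vidar each take ₹690,000. The 2 shares of the deceased (Ulric and Wyatt) are combined into a pool of ₹1,380,000.
That pool (₹1,380,000) is divided at the grandchildren's generation equally among Uma, Sione, Kaspar, Yseult, Elif, and Jovan: ₹230,000 each.

Uma: ₹230,000; Sione: ₹230,000; Kaspar: ₹230,000; Yseult: ₹230,000; Faisal: ₹690,000; Vidar: ₹690,000; Elif: ₹230,000; Jovan: ₹230,000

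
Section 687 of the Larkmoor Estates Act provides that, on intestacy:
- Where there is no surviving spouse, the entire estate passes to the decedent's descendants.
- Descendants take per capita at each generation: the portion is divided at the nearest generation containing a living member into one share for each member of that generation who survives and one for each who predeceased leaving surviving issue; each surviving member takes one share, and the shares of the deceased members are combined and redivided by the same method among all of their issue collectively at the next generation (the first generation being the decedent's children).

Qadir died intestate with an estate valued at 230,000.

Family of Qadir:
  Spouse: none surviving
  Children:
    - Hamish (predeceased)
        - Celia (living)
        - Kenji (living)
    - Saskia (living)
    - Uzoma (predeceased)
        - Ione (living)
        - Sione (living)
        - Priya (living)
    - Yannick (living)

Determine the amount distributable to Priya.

Priya receives 23,000.

The entire 230,000 passes to the descendants.
That amount (230,000) is divided at the children's generation into 4 shares of 57,500. Saskia and Yannick each take 57,500. The 2 shares of the deceased (Hamish and Uzoma) are combined into a pool of 115,000.
That pool (115,000) is divided at the grandchildren's generation equally among Celia, Kenji, Ione, Sione, and Priya: 23,000 each.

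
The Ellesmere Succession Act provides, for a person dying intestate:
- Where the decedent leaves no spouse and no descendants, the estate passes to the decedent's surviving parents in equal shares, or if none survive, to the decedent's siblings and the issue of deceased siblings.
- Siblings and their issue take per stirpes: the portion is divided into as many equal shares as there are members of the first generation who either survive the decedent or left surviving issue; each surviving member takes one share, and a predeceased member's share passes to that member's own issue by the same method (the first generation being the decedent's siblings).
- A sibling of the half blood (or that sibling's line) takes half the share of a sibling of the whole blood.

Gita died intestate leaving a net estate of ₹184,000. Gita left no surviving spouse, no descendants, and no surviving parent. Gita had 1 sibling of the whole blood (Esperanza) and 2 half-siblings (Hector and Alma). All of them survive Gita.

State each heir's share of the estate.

The entire ₹184,000 passes to the siblings and their issue.
Counting each half-blood sibling's line as half a unit, there are 2 units in ₹184,000, so one unit is ₹92,000. Whole-blood lines (Esperanza) take ₹92,000 each; half-blood lines (Hector and Alma) take ₹46,000 each.

Hector: ₹46,000; Esperanza: ₹92,000; Alma: ₹46,000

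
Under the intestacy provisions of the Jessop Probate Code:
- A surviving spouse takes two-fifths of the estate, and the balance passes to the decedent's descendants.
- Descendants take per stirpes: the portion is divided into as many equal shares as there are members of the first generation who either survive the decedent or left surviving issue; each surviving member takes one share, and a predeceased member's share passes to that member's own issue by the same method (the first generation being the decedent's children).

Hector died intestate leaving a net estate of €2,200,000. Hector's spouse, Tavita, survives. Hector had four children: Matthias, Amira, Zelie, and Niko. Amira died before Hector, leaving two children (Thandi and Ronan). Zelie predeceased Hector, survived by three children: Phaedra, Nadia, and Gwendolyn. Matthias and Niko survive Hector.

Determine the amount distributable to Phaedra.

Tavita takes two-fifths of €2,200,000 = €880,000. The remaining €1,320,000 passes to the descendants.
The descendants' portion (€1,320,000) is divided into 4 shares of €330,000: Matthias and Niko each take €330,000; Amira's €330,000 share passes to Amira's issue; Zelie's €330,000 share passes to Zelie's issue.
Amira's share (€330,000) is divided into 2 shares of €165,000: Thandi and Ronan each take €165,000.
Zelie's share (€330,000) is divided into 3 shares of €110,000: Phaedra, Nadia, and Gwendolyn each take €110,000.

Phaedra receives €110,000.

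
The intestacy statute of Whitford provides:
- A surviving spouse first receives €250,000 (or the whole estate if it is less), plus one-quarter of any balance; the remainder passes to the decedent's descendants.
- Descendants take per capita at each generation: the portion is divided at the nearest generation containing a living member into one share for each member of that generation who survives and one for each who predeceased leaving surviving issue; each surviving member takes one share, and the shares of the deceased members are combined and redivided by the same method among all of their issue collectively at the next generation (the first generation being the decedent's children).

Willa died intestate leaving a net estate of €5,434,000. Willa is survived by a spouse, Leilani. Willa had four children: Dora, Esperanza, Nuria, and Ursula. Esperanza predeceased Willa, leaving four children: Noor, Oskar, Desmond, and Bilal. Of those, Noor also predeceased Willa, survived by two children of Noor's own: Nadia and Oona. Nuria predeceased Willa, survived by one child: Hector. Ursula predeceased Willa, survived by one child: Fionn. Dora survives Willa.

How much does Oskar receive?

Oskar receives €486,000.

Leilani first takes €250,000, leaving a balance of €5,184,000. Leilani then takes one-quarter of the balance (€1,296,000), for a total of €1,546,000. The remaining €3,888,000 passes to the descendants.
The descendants' portion (€3,888,000) is divided at the children's generation into 4 shares of €972,000. Dora takes €972,000. The 3 shares of the deceased (Esperanza, Nuria, and Ursula) are combined into a pool of €2,916,000.
That pool (€2,916,000) is divided at the grandchildren's generation into 6 shares of €486,000. Oskar, Desmond, Bilal, Hector, and Fionn each take €486,000. The remaining share for the deceased Noor (€486,000) is carried to the next generation.
That pool (€486,000) is divided at the great-grandchildren's generation equally among Nadia and Oona: €243,000 each.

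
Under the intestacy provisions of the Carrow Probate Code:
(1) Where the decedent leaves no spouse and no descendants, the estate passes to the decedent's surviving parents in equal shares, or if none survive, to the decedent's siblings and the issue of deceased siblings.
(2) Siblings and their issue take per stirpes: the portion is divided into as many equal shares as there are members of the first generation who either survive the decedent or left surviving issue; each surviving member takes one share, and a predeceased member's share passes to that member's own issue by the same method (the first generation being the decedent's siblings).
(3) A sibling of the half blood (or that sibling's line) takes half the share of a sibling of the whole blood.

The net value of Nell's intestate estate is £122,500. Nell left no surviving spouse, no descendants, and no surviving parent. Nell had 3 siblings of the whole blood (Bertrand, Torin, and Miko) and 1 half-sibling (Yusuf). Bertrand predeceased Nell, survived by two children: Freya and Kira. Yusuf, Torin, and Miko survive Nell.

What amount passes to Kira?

Kira receives £17,500.

The entire £122,500 passes to the siblings and their issue.
Counting each half-blood sibling's line as half a unit, there are 7/2 units in £122,500, so one unit is £35,000. Whole-blood lines (Bertrand, Torin, and Miko) take £35,000 each; half-blood lines (Yusuf) take £17,500 each.
Bertrand's share (£35,000) is divided into 2 shares of £17,500: Freya and Kira each take £17,500.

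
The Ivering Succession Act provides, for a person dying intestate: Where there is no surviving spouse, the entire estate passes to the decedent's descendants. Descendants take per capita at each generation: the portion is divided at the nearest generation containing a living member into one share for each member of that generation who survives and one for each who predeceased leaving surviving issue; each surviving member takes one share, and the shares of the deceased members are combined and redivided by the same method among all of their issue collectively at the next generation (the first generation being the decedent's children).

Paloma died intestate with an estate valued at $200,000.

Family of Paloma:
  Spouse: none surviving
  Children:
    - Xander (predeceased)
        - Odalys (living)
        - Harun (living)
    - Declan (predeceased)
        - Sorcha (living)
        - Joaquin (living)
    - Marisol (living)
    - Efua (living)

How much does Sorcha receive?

The entire $200,000 passes to the descendants.
That amount ($200,000) is divided at the children's generation into 4 shares of $50,000. Marisol and Efua each take $50,000. The 2 shares of the deceased (Xander and Declan) are combined into a pool of $100,000.
That pool ($100,000) is divided at the grandchildren's generation equally among Odalys, Harun, Sorcha, and Joaquin: $25,000 each.

Sorcha receives $25,000.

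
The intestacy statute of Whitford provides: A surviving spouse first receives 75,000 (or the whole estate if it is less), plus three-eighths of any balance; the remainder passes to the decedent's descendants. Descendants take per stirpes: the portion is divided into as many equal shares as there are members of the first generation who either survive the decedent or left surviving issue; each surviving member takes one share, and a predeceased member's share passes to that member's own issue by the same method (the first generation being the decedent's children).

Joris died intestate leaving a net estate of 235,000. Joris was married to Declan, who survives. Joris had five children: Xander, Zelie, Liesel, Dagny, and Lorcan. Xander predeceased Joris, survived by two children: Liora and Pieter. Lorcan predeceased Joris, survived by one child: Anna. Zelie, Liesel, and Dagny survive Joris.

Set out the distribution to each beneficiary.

Declan: 135,000; Liora: 10,000; Pieter: 10,000; Zelie: 20,000; Liesel: 20,000; Dagny: 20,000; Anna: 20,000

Declan first takes 75,000, leaving a balance of 160,000. Declan then takes three-eighths of the balance (60,000), for a total of 135,000. The remaining 100,000 passes to the descendants.
The descendants' portion (100,000) is divided into 5 shares of 20,000: Zelie, Liesel, and Dagny each take 20,000; Xander's 20,000 share passes to Xander's issue; Lorcan's 20,000 share passes to Lorcan's issue.
Xander's share (20,000) is divided into 2 shares of 10,000: Liora and Pieter each take 10,000.
Lorcan's share (20,000) passes entirely to Anna.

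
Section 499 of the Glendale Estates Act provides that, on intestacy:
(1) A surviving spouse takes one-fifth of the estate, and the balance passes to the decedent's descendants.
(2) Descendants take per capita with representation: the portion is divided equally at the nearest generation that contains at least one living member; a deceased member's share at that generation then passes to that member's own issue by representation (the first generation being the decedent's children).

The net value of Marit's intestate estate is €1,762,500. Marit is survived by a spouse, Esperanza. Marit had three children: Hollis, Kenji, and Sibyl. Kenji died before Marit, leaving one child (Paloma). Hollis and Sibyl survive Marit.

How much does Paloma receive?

Paloma receives €470,000.

Esperanza takes one-fifth of €1,762,500 = €352,500. The remaining €1,410,000 passes to the descendants.
The descendants' portion (€1,410,000) is divided into 3 shares of €470,000: Hollis and Sibyl each take €470,000; Kenji's €470,000 share passes to Kenji's issue.
Kenji's share (€470,000) passes entirely to Paloma.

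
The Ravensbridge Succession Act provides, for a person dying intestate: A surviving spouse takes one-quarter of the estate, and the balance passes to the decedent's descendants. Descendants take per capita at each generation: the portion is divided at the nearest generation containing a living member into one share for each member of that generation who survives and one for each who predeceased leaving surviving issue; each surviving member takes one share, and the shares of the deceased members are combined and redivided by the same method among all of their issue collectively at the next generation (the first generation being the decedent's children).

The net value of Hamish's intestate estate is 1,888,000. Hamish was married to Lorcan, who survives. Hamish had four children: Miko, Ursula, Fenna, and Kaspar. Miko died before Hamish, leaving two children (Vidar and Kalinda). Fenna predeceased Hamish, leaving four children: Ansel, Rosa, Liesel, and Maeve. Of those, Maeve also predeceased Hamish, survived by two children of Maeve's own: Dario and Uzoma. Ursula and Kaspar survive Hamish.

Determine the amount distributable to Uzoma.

Uzoma receives 59,000.

Lorcan takes one-quarter of 1,888,000 = 472,000. The remaining 1,416,000 passes to the descendants.
The descendants' portion (1,416,000) is divided at the children's generation into 4 shares of 354,000. Ursula and Kaspar each take 354,000. The 2 shares of the deceased (Miko and Fenna) are combined into a pool of 708,000.
That pool (708,000) is divided at the grandchildren's generation into 6 shares of 118,000. Vidar, Kalinda, Ansel, Rosa, and Liesel each take 118,000. The remaining share for the deceased Maeve (118,000) is carried to the next generation.
That pool (118,000) is divided at the great-grandchildren's generation equally among Dario and Uzoma: 59,000 each.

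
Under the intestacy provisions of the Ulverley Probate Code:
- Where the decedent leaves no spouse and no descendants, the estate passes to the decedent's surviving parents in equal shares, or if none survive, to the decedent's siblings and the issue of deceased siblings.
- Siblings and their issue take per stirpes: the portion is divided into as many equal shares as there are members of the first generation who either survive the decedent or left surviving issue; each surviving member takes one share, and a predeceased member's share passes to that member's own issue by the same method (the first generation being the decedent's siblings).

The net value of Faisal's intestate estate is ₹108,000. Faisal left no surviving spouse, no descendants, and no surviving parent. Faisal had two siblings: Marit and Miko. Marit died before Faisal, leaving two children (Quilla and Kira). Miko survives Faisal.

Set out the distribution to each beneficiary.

Quilla: ₹27,000; Kira: ₹27,000; Miko: ₹54,000

The entire ₹108,000 passes to the siblings and their issue.
That amount (₹108,000) is divided into 2 shares of ₹54,000: Miko takes ₹54,000; Marit's ₹54,000 share passes to Marit's issue.
Marit's share (₹54,000) is divided into 2 shares of ₹27,000: Quilla and Kira each take ₹27,000.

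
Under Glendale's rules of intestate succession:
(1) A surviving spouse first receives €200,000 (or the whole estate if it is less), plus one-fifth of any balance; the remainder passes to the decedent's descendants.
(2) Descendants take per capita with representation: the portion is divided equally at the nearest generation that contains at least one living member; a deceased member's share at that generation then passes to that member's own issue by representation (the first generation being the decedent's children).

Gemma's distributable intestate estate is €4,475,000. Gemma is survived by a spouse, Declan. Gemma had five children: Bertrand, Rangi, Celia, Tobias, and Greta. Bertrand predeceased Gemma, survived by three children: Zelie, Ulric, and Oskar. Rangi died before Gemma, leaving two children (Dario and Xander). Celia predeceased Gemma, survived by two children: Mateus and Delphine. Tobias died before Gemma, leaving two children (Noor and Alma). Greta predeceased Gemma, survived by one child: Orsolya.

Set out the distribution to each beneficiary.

Declan first takes €200,000, leaving a balance of €4,275,000. Declan then takes one-fifth of the balance (€855,000), for a total of €1,055,000. The remaining €3,420,000 passes to the descendants.
No child survives, so the initial division is made at the grandchildren's generation.
The descendants' portion (€3,420,000) is divided into 10 shares of €342,000: Zelie, Ulric, Oskar, Dario, Xander, Mateus, Delphine, Noor, Alma, and Orsolya each take €342,000.

Declan: €1,055,000; Zelie: €342,000; Ulric: €342,000; Oskar: €342,000; Dario: €342,000; Xander: €342,000; Mateus: €342,000; Delphine: €342,000; Noor: €342,000; Alma: €342,000; Orsolya: €342,000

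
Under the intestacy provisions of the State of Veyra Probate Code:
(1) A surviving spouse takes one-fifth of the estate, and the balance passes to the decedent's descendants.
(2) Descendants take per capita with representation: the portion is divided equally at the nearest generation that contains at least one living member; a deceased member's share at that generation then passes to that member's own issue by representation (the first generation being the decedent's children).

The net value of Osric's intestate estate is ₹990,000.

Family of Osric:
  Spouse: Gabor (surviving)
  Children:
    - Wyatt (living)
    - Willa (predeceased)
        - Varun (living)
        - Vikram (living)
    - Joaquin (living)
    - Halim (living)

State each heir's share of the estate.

Gabor: ₹198,000; Wyatt: ₹198,000; Varun: ₹99,000; Vikram: ₹99,000; Joaquin: ₹198,000; Halim: ₹198,000

Gabor takes one-fifth of ₹990,000 = ₹198,000. The remaining ₹792,000 passes to the descendants.
The descendants' portion (₹792,000) is divided into 4 shares of ₹198,000: Wyatt, Joaquin, and Halim each take ₹198,000; Willa's ₹198,000 share passes to Willa's issue.
Willa's share (₹198,000) is divided into 2 shares of ₹99,000: Varun and Vikram each take ₹99,000.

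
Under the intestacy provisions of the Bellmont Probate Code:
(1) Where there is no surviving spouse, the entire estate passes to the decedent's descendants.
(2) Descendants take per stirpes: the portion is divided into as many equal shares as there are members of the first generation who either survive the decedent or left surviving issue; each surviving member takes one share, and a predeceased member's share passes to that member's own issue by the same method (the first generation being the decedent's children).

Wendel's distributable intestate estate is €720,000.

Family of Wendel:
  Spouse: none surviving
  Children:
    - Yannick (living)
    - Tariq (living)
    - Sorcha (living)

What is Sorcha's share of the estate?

The entire €720,000 passes to the descendants.
That amount (€720,000) is divided into 3 shares of €240,000: Yannick, Tariq, and Sorcha each take €240,000.

Sorcha receives €240,000.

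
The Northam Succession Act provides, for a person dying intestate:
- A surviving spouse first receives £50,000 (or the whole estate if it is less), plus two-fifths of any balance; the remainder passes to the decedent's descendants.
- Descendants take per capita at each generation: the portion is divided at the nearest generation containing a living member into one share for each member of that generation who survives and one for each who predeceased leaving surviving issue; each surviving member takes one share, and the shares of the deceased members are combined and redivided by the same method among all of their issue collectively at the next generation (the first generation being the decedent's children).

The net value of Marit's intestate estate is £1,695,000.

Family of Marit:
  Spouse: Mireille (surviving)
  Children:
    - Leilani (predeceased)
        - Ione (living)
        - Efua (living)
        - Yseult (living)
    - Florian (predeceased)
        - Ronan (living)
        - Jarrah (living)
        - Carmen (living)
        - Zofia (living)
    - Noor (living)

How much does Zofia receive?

Zofia receives £94,000.

Mireille first takes £50,000, leaving a balance of £1,645,000. Mireille then takes two-fifths of the balance (£658,000), for a total of £708,000. The remaining £987,000 passes to the descendants.
The descendants' portion (£987,000) is divided at the children's generation into 3 shares of £329,000. Noor takes £329,000. The 2 shares of the deceased (Leilani and Florian) are combined into a pool of £658,000.
That pool (£658,000) is divided at the grandchildren's generation equally among Ione, Efua, Yseult, Ronan, Jarrah, Carmen, and Zofia: £94,000 each.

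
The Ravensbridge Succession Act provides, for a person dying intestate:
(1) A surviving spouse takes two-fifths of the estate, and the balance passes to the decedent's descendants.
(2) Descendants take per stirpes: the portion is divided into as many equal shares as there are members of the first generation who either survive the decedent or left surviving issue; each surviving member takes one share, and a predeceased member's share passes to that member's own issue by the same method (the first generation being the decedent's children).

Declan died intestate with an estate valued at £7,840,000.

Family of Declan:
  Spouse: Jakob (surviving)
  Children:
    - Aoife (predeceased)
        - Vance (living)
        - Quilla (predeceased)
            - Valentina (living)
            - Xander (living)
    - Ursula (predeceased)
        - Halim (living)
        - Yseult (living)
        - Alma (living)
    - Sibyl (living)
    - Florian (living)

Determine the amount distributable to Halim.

Halim receives £392,000.

Jakob takes two-fifths of £7,840,000 = £3,136,000. The remaining £4,704,000 passes to the descendants.
The descendants' portion (£4,704,000) is divided into 4 shares of £1,176,000: Sibyl and Florian each take £1,176,000; Aoife's £1,176,000 share passes to Aoife's issue; Ursula's £1,176,000 share passes to Ursula's issue.
Aoife's share (£1,176,000) is divided into 2 shares of £588,000: Vance takes £588,000; Quilla's £588,000 share passes to Quilla's issue.
Quilla's share (£588,000) is divided into 2 shares of £294,000: Valentina and Xander each take £294,000.
Ursula's share (£1,176,000) is divided into 3 shares of £392,000: Halim, Yseult, and Alma each take £392,000.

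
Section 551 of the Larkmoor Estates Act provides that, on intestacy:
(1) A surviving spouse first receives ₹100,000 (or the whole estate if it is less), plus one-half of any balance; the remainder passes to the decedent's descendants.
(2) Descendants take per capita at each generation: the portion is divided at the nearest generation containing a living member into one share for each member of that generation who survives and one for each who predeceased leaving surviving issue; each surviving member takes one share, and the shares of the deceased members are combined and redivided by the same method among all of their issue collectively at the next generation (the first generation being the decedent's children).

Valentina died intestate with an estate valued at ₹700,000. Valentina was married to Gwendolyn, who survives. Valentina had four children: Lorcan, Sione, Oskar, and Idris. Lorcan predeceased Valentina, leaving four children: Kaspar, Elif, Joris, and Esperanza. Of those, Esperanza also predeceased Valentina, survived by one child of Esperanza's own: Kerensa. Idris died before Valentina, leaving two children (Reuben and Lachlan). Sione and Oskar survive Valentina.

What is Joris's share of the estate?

Gwendolyn first takes ₹100,000, leaving a balance of ₹600,000. Gwendolyn then takes one-half of the balance (₹300,000), for a total of ₹400,000. The remaining ₹300,000 passes to the descendants.
The descendants' portion (₹300,000) is divided at the children's generation into 4 shares of ₹75,000. Sione and Oskar each take ₹75,000. The 2 shares of the deceased (Lorcan and Idris) are combined into a pool of ₹150,000.
That pool (₹150,000) is divided at the grandchildren's generation into 6 shares of ₹25,000. Kaspar, Elif, Joris, Reuben, and Lachlan each take ₹25,000. The remaining share for the deceased Esperanza (₹25,000) is carried to the next generation.
That pool (₹25,000) passes entirely to Kerensa, the sole taker at the great-grandchildren's generation.

Joris receives ₹25,000.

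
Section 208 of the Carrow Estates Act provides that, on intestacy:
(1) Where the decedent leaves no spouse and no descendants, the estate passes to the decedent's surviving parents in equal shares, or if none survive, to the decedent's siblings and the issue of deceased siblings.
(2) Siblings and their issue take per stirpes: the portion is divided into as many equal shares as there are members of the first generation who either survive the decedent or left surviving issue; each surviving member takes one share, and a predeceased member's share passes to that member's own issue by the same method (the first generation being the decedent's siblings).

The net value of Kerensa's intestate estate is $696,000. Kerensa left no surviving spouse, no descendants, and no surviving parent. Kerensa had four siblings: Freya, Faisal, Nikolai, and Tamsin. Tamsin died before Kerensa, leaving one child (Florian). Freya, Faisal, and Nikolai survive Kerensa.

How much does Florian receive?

Florian receives $174,000.

The entire $696,000 passes to the siblings and their issue.
That amount ($696,000) is divided into 4 shares of $174,000: Freya, Faisal, and Nikolai each take $174,000; Tamsin's $174,000 share passes to Tamsin's issue.
Tamsin's share ($174,000) passes entirely to Florian.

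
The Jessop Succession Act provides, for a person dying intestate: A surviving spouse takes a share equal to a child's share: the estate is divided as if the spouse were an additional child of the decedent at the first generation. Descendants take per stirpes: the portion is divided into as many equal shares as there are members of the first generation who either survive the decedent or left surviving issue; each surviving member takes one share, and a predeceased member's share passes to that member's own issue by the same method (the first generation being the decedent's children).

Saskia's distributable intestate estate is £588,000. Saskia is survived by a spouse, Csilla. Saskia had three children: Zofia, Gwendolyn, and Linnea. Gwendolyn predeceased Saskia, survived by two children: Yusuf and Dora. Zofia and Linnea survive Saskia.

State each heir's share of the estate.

Csilla: £147,000; Zofia: £147,000; Yusuf: £73,500; Dora: £73,500; Linnea: £147,000

The spouse counts as an additional share at the children's level, so there are 4 primary shares of £147,000. Csilla takes one such share (£147,000).
The children's combined portion (£441,000) is divided into 3 shares of £147,000: Zofia and Linnea each take £147,000; Gwendolyn's £147,000 share passes to Gwendolyn's issue.
Gwendolyn's share (£147,000) is divided into 2 shares of £73,500: Yusuf and Dora each take £73,500.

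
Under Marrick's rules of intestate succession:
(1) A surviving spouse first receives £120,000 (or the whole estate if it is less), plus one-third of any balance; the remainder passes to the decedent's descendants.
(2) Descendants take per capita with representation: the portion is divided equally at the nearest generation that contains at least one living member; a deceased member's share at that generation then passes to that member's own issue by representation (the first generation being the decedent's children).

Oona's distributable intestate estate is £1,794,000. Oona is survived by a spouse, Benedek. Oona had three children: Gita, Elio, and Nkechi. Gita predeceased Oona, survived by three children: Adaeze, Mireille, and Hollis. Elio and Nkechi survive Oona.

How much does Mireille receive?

Benedek first takes £120,000, leaving a balance of £1,674,000. Benedek then takes one-third of the balance (£558,000), for a total of £678,000. The remaining £1,116,000 passes to the descendants.
The descendants' portion (£1,116,000) is divided into 3 shares of £372,000: Elio and Nkechi each take £372,000; Gita's £372,000 share passes to Gita's issue.
Gita's share (£372,000) is divided into 3 shares of £124,000: Adaeze, Mireille, and Hollis each take £124,000.

Mireille receives £124,000.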